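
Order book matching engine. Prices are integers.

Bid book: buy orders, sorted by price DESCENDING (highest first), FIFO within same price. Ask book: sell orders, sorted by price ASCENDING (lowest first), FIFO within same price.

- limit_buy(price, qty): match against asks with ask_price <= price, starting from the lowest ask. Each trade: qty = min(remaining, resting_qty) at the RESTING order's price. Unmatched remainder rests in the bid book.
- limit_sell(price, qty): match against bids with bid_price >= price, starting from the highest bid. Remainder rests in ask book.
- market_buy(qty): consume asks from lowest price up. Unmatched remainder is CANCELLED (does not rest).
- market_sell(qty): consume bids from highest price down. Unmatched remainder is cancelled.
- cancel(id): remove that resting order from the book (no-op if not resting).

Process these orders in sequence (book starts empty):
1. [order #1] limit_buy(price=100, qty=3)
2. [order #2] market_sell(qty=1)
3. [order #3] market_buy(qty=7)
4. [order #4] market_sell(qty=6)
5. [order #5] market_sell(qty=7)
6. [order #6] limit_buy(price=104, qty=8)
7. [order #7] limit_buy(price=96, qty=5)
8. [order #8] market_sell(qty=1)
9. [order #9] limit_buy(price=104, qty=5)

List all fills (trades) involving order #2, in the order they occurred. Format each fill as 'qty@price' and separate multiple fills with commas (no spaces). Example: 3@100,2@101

After op 1 [order #1] limit_buy(price=100, qty=3): fills=none; bids=[#1:3@100] asks=[-]
After op 2 [order #2] market_sell(qty=1): fills=#1x#2:1@100; bids=[#1:2@100] asks=[-]
After op 3 [order #3] market_buy(qty=7): fills=none; bids=[#1:2@100] asks=[-]
After op 4 [order #4] market_sell(qty=6): fills=#1x#4:2@100; bids=[-] asks=[-]
After op 5 [order #5] market_sell(qty=7): fills=none; bids=[-] asks=[-]
After op 6 [order #6] limit_buy(price=104, qty=8): fills=none; bids=[#6:8@104] asks=[-]
After op 7 [order #7] limit_buy(price=96, qty=5): fills=none; bids=[#6:8@104 #7:5@96] asks=[-]
After op 8 [order #8] market_sell(qty=1): fills=#6x#8:1@104; bids=[#6:7@104 #7:5@96] asks=[-]
After op 9 [order #9] limit_buy(price=104, qty=5): fills=none; bids=[#6:7@104 #9:5@104 #7:5@96] asks=[-]

Answer: 1@100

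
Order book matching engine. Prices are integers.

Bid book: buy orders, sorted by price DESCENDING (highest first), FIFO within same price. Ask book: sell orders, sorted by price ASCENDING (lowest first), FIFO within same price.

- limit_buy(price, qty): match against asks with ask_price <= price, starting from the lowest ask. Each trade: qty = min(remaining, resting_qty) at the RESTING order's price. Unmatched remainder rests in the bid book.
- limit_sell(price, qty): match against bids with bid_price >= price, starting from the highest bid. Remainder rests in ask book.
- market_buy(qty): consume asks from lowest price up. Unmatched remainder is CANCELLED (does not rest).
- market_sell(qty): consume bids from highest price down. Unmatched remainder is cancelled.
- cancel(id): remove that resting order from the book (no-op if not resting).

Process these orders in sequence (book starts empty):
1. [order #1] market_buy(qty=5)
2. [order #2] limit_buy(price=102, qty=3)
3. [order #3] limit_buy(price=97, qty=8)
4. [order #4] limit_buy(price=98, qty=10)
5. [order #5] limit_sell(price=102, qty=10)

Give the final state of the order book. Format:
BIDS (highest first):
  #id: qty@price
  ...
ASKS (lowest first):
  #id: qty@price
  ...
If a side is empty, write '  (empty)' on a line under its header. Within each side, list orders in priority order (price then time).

After op 1 [order #1] market_buy(qty=5): fills=none; bids=[-] asks=[-]
After op 2 [order #2] limit_buy(price=102, qty=3): fills=none; bids=[#2:3@102] asks=[-]
After op 3 [order #3] limit_buy(price=97, qty=8): fills=none; bids=[#2:3@102 #3:8@97] asks=[-]
After op 4 [order #4] limit_buy(price=98, qty=10): fills=none; bids=[#2:3@102 #4:10@98 #3:8@97] asks=[-]
After op 5 [order #5] limit_sell(price=102, qty=10): fills=#2x#5:3@102; bids=[#4:10@98 #3:8@97] asks=[#5:7@102]

Answer: BIDS (highest first):
  #4: 10@98
  #3: 8@97
ASKS (lowest first):
  #5: 7@102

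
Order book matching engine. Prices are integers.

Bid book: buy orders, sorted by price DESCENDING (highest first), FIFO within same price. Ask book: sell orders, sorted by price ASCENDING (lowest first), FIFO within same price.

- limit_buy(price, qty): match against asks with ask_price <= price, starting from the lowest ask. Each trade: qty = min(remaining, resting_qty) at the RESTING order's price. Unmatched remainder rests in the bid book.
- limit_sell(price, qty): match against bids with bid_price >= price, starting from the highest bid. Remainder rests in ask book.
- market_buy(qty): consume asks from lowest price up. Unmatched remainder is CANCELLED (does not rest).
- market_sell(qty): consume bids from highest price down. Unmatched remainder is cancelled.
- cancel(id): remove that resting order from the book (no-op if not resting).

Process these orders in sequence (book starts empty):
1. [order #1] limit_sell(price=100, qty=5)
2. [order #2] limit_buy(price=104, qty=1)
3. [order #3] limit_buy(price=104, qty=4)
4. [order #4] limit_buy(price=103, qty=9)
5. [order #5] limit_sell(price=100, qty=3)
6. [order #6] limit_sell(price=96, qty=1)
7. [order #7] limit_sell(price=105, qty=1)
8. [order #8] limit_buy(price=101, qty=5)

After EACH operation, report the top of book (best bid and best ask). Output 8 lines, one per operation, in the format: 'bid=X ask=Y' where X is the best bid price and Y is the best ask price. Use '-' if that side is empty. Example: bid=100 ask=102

Answer: bid=- ask=100
bid=- ask=100
bid=- ask=-
bid=103 ask=-
bid=103 ask=-
bid=103 ask=-
bid=103 ask=105
bid=103 ask=105

Derivation:
After op 1 [order #1] limit_sell(price=100, qty=5): fills=none; bids=[-] asks=[#1:5@100]
After op 2 [order #2] limit_buy(price=104, qty=1): fills=#2x#1:1@100; bids=[-] asks=[#1:4@100]
After op 3 [order #3] limit_buy(price=104, qty=4): fills=#3x#1:4@100; bids=[-] asks=[-]
After op 4 [order #4] limit_buy(price=103, qty=9): fills=none; bids=[#4:9@103] asks=[-]
After op 5 [order #5] limit_sell(price=100, qty=3): fills=#4x#5:3@103; bids=[#4:6@103] asks=[-]
After op 6 [order #6] limit_sell(price=96, qty=1): fills=#4x#6:1@103; bids=[#4:5@103] asks=[-]
After op 7 [order #7] limit_sell(price=105, qty=1): fills=none; bids=[#4:5@103] asks=[#7:1@105]
After op 8 [order #8] limit_buy(price=101, qty=5): fills=none; bids=[#4:5@103 #8:5@101] asks=[#7:1@105]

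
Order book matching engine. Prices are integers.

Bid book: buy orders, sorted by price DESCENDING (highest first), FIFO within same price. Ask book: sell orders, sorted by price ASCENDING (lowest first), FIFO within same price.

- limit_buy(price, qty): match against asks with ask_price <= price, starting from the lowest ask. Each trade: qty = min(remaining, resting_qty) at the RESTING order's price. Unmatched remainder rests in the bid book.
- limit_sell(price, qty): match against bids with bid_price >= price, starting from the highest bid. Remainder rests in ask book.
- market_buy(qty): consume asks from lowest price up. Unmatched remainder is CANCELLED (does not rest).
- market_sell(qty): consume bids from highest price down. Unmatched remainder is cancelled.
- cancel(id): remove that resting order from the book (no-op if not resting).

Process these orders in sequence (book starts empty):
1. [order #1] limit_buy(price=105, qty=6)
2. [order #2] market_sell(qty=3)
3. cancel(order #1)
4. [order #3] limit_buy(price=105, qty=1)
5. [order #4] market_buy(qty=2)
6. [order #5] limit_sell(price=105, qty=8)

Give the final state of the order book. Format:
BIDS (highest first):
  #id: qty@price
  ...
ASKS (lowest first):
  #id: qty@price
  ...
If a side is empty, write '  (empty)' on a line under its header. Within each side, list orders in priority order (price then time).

After op 1 [order #1] limit_buy(price=105, qty=6): fills=none; bids=[#1:6@105] asks=[-]
After op 2 [order #2] market_sell(qty=3): fills=#1x#2:3@105; bids=[#1:3@105] asks=[-]
After op 3 cancel(order #1): fills=none; bids=[-] asks=[-]
After op 4 [order #3] limit_buy(price=105, qty=1): fills=none; bids=[#3:1@105] asks=[-]
After op 5 [order #4] market_buy(qty=2): fills=none; bids=[#3:1@105] asks=[-]
After op 6 [order #5] limit_sell(price=105, qty=8): fills=#3x#5:1@105; bids=[-] asks=[#5:7@105]

Answer: BIDS (highest first):
  (empty)
ASKS (lowest first):
  #5: 7@105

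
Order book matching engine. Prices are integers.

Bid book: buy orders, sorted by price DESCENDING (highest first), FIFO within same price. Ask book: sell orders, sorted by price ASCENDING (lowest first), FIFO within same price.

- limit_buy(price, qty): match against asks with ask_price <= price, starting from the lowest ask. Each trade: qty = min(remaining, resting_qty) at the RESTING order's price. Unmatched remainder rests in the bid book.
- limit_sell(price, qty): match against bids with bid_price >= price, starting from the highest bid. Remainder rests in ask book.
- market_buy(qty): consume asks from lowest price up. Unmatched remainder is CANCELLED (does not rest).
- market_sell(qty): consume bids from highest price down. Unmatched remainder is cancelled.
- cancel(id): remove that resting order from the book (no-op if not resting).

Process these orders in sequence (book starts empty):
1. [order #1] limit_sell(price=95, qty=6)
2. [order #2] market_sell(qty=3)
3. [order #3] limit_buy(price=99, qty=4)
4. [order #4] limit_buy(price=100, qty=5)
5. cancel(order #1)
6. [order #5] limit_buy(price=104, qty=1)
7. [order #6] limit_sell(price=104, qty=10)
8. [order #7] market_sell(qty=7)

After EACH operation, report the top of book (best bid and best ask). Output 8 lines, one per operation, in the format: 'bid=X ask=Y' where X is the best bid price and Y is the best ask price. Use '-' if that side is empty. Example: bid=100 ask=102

Answer: bid=- ask=95
bid=- ask=95
bid=- ask=95
bid=100 ask=-
bid=100 ask=-
bid=104 ask=-
bid=100 ask=104
bid=- ask=104

Derivation:
After op 1 [order #1] limit_sell(price=95, qty=6): fills=none; bids=[-] asks=[#1:6@95]
After op 2 [order #2] market_sell(qty=3): fills=none; bids=[-] asks=[#1:6@95]
After op 3 [order #3] limit_buy(price=99, qty=4): fills=#3x#1:4@95; bids=[-] asks=[#1:2@95]
After op 4 [order #4] limit_buy(price=100, qty=5): fills=#4x#1:2@95; bids=[#4:3@100] asks=[-]
After op 5 cancel(order #1): fills=none; bids=[#4:3@100] asks=[-]
After op 6 [order #5] limit_buy(price=104, qty=1): fills=none; bids=[#5:1@104 #4:3@100] asks=[-]
After op 7 [order #6] limit_sell(price=104, qty=10): fills=#5x#6:1@104; bids=[#4:3@100] asks=[#6:9@104]
After op 8 [order #7] market_sell(qty=7): fills=#4x#7:3@100; bids=[-] asks=[#6:9@104]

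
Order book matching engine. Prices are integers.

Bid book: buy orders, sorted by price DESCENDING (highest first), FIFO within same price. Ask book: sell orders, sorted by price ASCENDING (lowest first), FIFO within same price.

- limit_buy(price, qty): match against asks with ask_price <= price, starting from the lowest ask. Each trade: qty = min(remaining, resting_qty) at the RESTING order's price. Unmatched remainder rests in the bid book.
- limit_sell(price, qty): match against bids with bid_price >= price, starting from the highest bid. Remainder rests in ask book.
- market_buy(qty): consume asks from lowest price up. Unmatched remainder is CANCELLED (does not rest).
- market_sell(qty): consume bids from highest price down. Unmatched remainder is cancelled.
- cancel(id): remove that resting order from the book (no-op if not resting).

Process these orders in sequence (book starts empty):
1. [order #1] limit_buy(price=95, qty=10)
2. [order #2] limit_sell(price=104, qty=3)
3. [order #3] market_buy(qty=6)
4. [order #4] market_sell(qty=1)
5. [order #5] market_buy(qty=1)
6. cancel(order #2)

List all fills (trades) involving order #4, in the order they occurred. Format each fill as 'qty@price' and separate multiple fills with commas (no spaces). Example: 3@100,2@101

After op 1 [order #1] limit_buy(price=95, qty=10): fills=none; bids=[#1:10@95] asks=[-]
After op 2 [order #2] limit_sell(price=104, qty=3): fills=none; bids=[#1:10@95] asks=[#2:3@104]
After op 3 [order #3] market_buy(qty=6): fills=#3x#2:3@104; bids=[#1:10@95] asks=[-]
After op 4 [order #4] market_sell(qty=1): fills=#1x#4:1@95; bids=[#1:9@95] asks=[-]
After op 5 [order #5] market_buy(qty=1): fills=none; bids=[#1:9@95] asks=[-]
After op 6 cancel(order #2): fills=none; bids=[#1:9@95] asks=[-]

Answer: 1@95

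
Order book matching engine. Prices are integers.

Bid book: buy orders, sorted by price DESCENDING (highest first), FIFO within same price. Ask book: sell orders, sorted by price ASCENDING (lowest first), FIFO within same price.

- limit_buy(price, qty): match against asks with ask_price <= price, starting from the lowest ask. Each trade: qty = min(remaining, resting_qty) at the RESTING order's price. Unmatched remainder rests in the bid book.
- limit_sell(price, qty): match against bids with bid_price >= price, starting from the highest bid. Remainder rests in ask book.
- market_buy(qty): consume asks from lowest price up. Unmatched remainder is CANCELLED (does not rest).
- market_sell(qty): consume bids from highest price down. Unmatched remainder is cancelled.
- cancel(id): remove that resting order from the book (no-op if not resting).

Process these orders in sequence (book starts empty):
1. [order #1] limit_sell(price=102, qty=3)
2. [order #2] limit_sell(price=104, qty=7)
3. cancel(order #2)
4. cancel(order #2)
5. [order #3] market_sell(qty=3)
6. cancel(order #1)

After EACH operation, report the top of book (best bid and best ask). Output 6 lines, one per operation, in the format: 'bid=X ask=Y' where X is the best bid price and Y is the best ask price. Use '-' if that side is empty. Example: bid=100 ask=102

After op 1 [order #1] limit_sell(price=102, qty=3): fills=none; bids=[-] asks=[#1:3@102]
After op 2 [order #2] limit_sell(price=104, qty=7): fills=none; bids=[-] asks=[#1:3@102 #2:7@104]
After op 3 cancel(order #2): fills=none; bids=[-] asks=[#1:3@102]
After op 4 cancel(order #2): fills=none; bids=[-] asks=[#1:3@102]
After op 5 [order #3] market_sell(qty=3): fills=none; bids=[-] asks=[#1:3@102]
After op 6 cancel(order #1): fills=none; bids=[-] asks=[-]

Answer: bid=- ask=102
bid=- ask=102
bid=- ask=102
bid=- ask=102
bid=- ask=102
bid=- ask=-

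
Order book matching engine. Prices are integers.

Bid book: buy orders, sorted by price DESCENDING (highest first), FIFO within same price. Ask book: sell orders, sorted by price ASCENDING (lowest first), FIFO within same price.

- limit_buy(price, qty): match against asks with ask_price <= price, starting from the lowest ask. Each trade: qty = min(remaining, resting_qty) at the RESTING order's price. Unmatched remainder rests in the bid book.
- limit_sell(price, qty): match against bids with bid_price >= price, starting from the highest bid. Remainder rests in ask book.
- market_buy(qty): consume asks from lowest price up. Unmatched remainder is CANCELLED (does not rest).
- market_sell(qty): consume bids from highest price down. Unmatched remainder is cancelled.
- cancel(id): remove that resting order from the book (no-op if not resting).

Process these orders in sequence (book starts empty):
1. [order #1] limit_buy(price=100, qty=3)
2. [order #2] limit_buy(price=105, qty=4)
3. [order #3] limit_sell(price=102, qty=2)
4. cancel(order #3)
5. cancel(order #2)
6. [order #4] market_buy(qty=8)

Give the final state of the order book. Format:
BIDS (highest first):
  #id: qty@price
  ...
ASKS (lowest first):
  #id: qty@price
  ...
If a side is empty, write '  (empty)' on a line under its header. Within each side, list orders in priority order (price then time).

Answer: BIDS (highest first):
  #1: 3@100
ASKS (lowest first):
  (empty)

Derivation:
After op 1 [order #1] limit_buy(price=100, qty=3): fills=none; bids=[#1:3@100] asks=[-]
After op 2 [order #2] limit_buy(price=105, qty=4): fills=none; bids=[#2:4@105 #1:3@100] asks=[-]
After op 3 [order #3] limit_sell(price=102, qty=2): fills=#2x#3:2@105; bids=[#2:2@105 #1:3@100] asks=[-]
After op 4 cancel(order #3): fills=none; bids=[#2:2@105 #1:3@100] asks=[-]
After op 5 cancel(order #2): fills=none; bids=[#1:3@100] asks=[-]
After op 6 [order #4] market_buy(qty=8): fills=none; bids=[#1:3@100] asks=[-]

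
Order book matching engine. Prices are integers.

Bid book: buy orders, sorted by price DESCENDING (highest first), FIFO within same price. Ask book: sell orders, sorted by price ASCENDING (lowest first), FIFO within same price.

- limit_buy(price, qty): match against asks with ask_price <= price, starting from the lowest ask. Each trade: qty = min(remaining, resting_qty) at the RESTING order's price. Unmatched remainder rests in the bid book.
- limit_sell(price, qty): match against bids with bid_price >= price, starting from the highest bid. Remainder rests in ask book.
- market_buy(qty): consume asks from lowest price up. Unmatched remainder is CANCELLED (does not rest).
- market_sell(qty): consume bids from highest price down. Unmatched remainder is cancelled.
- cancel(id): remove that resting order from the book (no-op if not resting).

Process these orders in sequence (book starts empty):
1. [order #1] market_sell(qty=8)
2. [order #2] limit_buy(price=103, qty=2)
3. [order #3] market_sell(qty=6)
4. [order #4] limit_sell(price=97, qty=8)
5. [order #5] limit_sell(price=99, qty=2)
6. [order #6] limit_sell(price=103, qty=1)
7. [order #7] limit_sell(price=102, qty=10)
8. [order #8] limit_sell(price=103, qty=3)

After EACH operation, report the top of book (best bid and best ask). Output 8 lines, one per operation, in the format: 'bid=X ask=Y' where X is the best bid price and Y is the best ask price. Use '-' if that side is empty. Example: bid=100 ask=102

After op 1 [order #1] market_sell(qty=8): fills=none; bids=[-] asks=[-]
After op 2 [order #2] limit_buy(price=103, qty=2): fills=none; bids=[#2:2@103] asks=[-]
After op 3 [order #3] market_sell(qty=6): fills=#2x#3:2@103; bids=[-] asks=[-]
After op 4 [order #4] limit_sell(price=97, qty=8): fills=none; bids=[-] asks=[#4:8@97]
After op 5 [order #5] limit_sell(price=99, qty=2): fills=none; bids=[-] asks=[#4:8@97 #5:2@99]
After op 6 [order #6] limit_sell(price=103, qty=1): fills=none; bids=[-] asks=[#4:8@97 #5:2@99 #6:1@103]
After op 7 [order #7] limit_sell(price=102, qty=10): fills=none; bids=[-] asks=[#4:8@97 #5:2@99 #7:10@102 #6:1@103]
After op 8 [order #8] limit_sell(price=103, qty=3): fills=none; bids=[-] asks=[#4:8@97 #5:2@99 #7:10@102 #6:1@103 #8:3@103]

Answer: bid=- ask=-
bid=103 ask=-
bid=- ask=-
bid=- ask=97
bid=- ask=97
bid=- ask=97
bid=- ask=97
bid=- ask=97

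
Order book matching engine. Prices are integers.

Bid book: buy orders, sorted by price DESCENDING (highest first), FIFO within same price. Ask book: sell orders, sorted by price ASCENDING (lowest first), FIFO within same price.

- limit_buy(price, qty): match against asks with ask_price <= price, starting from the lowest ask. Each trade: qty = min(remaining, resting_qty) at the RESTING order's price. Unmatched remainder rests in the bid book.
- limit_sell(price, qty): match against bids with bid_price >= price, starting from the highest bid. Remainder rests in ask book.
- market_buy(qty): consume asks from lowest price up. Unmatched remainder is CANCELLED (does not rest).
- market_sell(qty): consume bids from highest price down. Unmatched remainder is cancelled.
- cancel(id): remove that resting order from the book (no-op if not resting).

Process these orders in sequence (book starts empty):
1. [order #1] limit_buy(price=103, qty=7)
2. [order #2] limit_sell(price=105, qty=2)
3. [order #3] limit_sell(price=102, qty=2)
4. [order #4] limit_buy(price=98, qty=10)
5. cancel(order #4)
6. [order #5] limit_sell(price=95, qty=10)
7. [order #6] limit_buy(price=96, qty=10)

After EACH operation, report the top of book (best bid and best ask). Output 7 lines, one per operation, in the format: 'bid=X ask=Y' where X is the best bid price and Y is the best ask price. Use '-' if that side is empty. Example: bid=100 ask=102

After op 1 [order #1] limit_buy(price=103, qty=7): fills=none; bids=[#1:7@103] asks=[-]
After op 2 [order #2] limit_sell(price=105, qty=2): fills=none; bids=[#1:7@103] asks=[#2:2@105]
After op 3 [order #3] limit_sell(price=102, qty=2): fills=#1x#3:2@103; bids=[#1:5@103] asks=[#2:2@105]
After op 4 [order #4] limit_buy(price=98, qty=10): fills=none; bids=[#1:5@103 #4:10@98] asks=[#2:2@105]
After op 5 cancel(order #4): fills=none; bids=[#1:5@103] asks=[#2:2@105]
After op 6 [order #5] limit_sell(price=95, qty=10): fills=#1x#5:5@103; bids=[-] asks=[#5:5@95 #2:2@105]
After op 7 [order #6] limit_buy(price=96, qty=10): fills=#6x#5:5@95; bids=[#6:5@96] asks=[#2:2@105]

Answer: bid=103 ask=-
bid=103 ask=105
bid=103 ask=105
bid=103 ask=105
bid=103 ask=105
bid=- ask=95
bid=96 ask=105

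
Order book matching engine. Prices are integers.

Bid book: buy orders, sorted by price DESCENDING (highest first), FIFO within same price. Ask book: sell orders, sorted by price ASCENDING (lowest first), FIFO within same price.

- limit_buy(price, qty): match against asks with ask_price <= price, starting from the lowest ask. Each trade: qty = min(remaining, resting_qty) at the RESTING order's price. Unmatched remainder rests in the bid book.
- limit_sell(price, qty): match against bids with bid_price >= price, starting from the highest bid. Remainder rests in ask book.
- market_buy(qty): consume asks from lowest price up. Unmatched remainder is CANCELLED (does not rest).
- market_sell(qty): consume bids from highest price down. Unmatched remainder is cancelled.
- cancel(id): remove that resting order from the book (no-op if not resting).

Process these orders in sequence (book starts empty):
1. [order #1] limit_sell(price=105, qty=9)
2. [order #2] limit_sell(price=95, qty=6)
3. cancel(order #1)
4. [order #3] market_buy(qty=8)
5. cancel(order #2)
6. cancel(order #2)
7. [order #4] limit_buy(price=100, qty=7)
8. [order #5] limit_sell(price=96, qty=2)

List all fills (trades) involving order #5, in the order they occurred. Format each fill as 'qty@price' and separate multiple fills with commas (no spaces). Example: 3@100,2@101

Answer: 2@100

Derivation:
After op 1 [order #1] limit_sell(price=105, qty=9): fills=none; bids=[-] asks=[#1:9@105]
After op 2 [order #2] limit_sell(price=95, qty=6): fills=none; bids=[-] asks=[#2:6@95 #1:9@105]
After op 3 cancel(order #1): fills=none; bids=[-] asks=[#2:6@95]
After op 4 [order #3] market_buy(qty=8): fills=#3x#2:6@95; bids=[-] asks=[-]
After op 5 cancel(order #2): fills=none; bids=[-] asks=[-]
After op 6 cancel(order #2): fills=none; bids=[-] asks=[-]
After op 7 [order #4] limit_buy(price=100, qty=7): fills=none; bids=[#4:7@100] asks=[-]
After op 8 [order #5] limit_sell(price=96, qty=2): fills=#4x#5:2@100; bids=[#4:5@100] asks=[-]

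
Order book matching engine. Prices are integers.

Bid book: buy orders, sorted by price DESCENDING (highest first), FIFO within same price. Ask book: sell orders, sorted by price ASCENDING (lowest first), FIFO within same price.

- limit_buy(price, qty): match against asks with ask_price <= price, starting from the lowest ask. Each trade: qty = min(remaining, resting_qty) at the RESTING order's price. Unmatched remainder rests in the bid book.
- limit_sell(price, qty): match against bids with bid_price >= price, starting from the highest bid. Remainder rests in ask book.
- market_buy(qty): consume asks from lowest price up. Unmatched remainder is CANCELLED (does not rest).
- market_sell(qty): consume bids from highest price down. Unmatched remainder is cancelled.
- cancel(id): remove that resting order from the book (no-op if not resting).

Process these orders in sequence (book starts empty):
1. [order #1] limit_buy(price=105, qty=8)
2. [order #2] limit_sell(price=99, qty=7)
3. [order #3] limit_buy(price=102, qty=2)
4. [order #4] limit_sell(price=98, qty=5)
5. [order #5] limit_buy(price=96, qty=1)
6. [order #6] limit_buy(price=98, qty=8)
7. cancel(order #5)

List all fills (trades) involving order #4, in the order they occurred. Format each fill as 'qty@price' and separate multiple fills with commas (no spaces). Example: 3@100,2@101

Answer: 1@105,2@102,2@98

Derivation:
After op 1 [order #1] limit_buy(price=105, qty=8): fills=none; bids=[#1:8@105] asks=[-]
After op 2 [order #2] limit_sell(price=99, qty=7): fills=#1x#2:7@105; bids=[#1:1@105] asks=[-]
After op 3 [order #3] limit_buy(price=102, qty=2): fills=none; bids=[#1:1@105 #3:2@102] asks=[-]
After op 4 [order #4] limit_sell(price=98, qty=5): fills=#1x#4:1@105 #3x#4:2@102; bids=[-] asks=[#4:2@98]
After op 5 [order #5] limit_buy(price=96, qty=1): fills=none; bids=[#5:1@96] asks=[#4:2@98]
After op 6 [order #6] limit_buy(price=98, qty=8): fills=#6x#4:2@98; bids=[#6:6@98 #5:1@96] asks=[-]
After op 7 cancel(order #5): fills=none; bids=[#6:6@98] asks=[-]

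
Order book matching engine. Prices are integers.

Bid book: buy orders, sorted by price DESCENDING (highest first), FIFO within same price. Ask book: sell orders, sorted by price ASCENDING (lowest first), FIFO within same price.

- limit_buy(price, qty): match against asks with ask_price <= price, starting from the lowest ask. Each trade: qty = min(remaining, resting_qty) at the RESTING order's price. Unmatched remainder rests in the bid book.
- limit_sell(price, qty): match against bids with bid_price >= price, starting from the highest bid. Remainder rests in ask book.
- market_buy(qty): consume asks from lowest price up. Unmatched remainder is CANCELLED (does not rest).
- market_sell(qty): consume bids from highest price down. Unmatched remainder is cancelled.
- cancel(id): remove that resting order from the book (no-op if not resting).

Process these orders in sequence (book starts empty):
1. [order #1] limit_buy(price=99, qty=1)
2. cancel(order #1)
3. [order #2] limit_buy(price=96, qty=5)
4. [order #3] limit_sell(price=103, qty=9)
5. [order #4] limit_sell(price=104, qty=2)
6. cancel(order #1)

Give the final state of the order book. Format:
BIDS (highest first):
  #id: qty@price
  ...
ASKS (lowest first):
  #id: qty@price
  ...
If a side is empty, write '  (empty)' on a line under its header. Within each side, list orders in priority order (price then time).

Answer: BIDS (highest first):
  #2: 5@96
ASKS (lowest first):
  #3: 9@103
  #4: 2@104

Derivation:
After op 1 [order #1] limit_buy(price=99, qty=1): fills=none; bids=[#1:1@99] asks=[-]
After op 2 cancel(order #1): fills=none; bids=[-] asks=[-]
After op 3 [order #2] limit_buy(price=96, qty=5): fills=none; bids=[#2:5@96] asks=[-]
After op 4 [order #3] limit_sell(price=103, qty=9): fills=none; bids=[#2:5@96] asks=[#3:9@103]
After op 5 [order #4] limit_sell(price=104, qty=2): fills=none; bids=[#2:5@96] asks=[#3:9@103 #4:2@104]
After op 6 cancel(order #1): fills=none; bids=[#2:5@96] asks=[#3:9@103 #4:2@104]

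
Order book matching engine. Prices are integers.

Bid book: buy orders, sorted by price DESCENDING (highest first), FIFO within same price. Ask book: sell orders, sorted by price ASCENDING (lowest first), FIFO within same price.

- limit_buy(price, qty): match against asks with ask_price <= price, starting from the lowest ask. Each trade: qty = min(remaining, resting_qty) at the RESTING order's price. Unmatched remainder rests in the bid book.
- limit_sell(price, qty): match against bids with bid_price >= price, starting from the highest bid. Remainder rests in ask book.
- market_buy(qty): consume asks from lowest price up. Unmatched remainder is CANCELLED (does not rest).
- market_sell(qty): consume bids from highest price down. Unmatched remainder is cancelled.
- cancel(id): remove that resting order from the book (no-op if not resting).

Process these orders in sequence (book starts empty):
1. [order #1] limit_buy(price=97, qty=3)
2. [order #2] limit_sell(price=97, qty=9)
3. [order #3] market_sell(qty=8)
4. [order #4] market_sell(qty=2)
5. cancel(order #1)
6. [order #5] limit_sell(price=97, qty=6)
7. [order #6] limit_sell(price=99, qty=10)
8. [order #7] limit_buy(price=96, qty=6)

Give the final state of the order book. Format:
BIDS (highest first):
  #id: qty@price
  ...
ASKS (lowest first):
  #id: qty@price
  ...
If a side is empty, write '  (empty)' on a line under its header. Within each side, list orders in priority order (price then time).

After op 1 [order #1] limit_buy(price=97, qty=3): fills=none; bids=[#1:3@97] asks=[-]
After op 2 [order #2] limit_sell(price=97, qty=9): fills=#1x#2:3@97; bids=[-] asks=[#2:6@97]
After op 3 [order #3] market_sell(qty=8): fills=none; bids=[-] asks=[#2:6@97]
After op 4 [order #4] market_sell(qty=2): fills=none; bids=[-] asks=[#2:6@97]
After op 5 cancel(order #1): fills=none; bids=[-] asks=[#2:6@97]
After op 6 [order #5] limit_sell(price=97, qty=6): fills=none; bids=[-] asks=[#2:6@97 #5:6@97]
After op 7 [order #6] limit_sell(price=99, qty=10): fills=none; bids=[-] asks=[#2:6@97 #5:6@97 #6:10@99]
After op 8 [order #7] limit_buy(price=96, qty=6): fills=none; bids=[#7:6@96] asks=[#2:6@97 #5:6@97 #6:10@99]

Answer: BIDS (highest first):
  #7: 6@96
ASKS (lowest first):
  #2: 6@97
  #5: 6@97
  #6: 10@99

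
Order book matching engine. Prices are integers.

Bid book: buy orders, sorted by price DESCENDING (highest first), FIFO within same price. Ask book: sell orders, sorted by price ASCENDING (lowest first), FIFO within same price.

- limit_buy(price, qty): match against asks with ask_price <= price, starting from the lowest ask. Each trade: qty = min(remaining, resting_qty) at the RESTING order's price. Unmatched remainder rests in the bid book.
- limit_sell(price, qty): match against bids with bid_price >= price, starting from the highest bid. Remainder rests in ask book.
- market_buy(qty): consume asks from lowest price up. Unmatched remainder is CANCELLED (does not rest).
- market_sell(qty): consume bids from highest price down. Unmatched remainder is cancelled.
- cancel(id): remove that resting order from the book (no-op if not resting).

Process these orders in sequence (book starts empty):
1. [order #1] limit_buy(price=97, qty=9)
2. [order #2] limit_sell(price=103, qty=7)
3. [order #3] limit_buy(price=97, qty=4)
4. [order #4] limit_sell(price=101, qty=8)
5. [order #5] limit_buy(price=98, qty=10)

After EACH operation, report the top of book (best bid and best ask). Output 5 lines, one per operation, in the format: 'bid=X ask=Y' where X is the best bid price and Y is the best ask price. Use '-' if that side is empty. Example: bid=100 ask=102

After op 1 [order #1] limit_buy(price=97, qty=9): fills=none; bids=[#1:9@97] asks=[-]
After op 2 [order #2] limit_sell(price=103, qty=7): fills=none; bids=[#1:9@97] asks=[#2:7@103]
After op 3 [order #3] limit_buy(price=97, qty=4): fills=none; bids=[#1:9@97 #3:4@97] asks=[#2:7@103]
After op 4 [order #4] limit_sell(price=101, qty=8): fills=none; bids=[#1:9@97 #3:4@97] asks=[#4:8@101 #2:7@103]
After op 5 [order #5] limit_buy(price=98, qty=10): fills=none; bids=[#5:10@98 #1:9@97 #3:4@97] asks=[#4:8@101 #2:7@103]

Answer: bid=97 ask=-
bid=97 ask=103
bid=97 ask=103
bid=97 ask=101
bid=98 ask=101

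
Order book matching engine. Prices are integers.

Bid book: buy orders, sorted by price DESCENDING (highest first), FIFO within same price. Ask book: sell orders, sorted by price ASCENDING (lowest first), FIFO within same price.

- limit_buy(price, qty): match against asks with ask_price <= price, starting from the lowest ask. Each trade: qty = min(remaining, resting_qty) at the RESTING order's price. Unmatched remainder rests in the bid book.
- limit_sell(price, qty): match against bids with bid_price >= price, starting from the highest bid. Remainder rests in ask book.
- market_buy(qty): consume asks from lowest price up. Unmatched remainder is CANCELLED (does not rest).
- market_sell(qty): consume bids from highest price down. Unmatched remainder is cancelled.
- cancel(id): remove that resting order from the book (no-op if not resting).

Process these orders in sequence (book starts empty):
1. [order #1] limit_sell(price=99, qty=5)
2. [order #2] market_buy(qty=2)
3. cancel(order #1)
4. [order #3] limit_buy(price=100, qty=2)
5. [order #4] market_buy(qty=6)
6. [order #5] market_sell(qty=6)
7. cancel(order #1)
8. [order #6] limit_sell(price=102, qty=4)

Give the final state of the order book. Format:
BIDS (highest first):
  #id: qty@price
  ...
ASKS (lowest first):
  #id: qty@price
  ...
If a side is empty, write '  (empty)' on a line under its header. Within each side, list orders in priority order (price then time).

After op 1 [order #1] limit_sell(price=99, qty=5): fills=none; bids=[-] asks=[#1:5@99]
After op 2 [order #2] market_buy(qty=2): fills=#2x#1:2@99; bids=[-] asks=[#1:3@99]
After op 3 cancel(order #1): fills=none; bids=[-] asks=[-]
After op 4 [order #3] limit_buy(price=100, qty=2): fills=none; bids=[#3:2@100] asks=[-]
After op 5 [order #4] market_buy(qty=6): fills=none; bids=[#3:2@100] asks=[-]
After op 6 [order #5] market_sell(qty=6): fills=#3x#5:2@100; bids=[-] asks=[-]
After op 7 cancel(order #1): fills=none; bids=[-] asks=[-]
After op 8 [order #6] limit_sell(price=102, qty=4): fills=none; bids=[-] asks=[#6:4@102]

Answer: BIDS (highest first):
  (empty)
ASKS (lowest first):
  #6: 4@102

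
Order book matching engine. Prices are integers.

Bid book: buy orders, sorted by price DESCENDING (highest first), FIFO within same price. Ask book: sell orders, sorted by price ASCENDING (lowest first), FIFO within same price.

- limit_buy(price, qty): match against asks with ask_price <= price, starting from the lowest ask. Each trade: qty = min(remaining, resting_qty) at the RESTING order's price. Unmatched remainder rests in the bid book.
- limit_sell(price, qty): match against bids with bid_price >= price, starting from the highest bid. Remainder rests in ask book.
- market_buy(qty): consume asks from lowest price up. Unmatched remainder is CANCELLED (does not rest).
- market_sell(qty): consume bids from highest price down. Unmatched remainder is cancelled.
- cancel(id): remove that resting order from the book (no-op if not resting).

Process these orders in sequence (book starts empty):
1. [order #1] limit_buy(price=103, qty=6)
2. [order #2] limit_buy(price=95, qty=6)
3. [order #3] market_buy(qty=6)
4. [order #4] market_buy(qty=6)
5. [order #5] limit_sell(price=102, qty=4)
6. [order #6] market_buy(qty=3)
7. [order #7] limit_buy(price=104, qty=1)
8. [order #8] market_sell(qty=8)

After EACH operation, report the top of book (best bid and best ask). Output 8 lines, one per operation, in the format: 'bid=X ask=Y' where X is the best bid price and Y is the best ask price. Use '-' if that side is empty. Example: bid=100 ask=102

Answer: bid=103 ask=-
bid=103 ask=-
bid=103 ask=-
bid=103 ask=-
bid=103 ask=-
bid=103 ask=-
bid=104 ask=-
bid=95 ask=-

Derivation:
After op 1 [order #1] limit_buy(price=103, qty=6): fills=none; bids=[#1:6@103] asks=[-]
After op 2 [order #2] limit_buy(price=95, qty=6): fills=none; bids=[#1:6@103 #2:6@95] asks=[-]
After op 3 [order #3] market_buy(qty=6): fills=none; bids=[#1:6@103 #2:6@95] asks=[-]
After op 4 [order #4] market_buy(qty=6): fills=none; bids=[#1:6@103 #2:6@95] asks=[-]
After op 5 [order #5] limit_sell(price=102, qty=4): fills=#1x#5:4@103; bids=[#1:2@103 #2:6@95] asks=[-]
After op 6 [order #6] market_buy(qty=3): fills=none; bids=[#1:2@103 #2:6@95] asks=[-]
After op 7 [order #7] limit_buy(price=104, qty=1): fills=none; bids=[#7:1@104 #1:2@103 #2:6@95] asks=[-]
After op 8 [order #8] market_sell(qty=8): fills=#7x#8:1@104 #1x#8:2@103 #2x#8:5@95; bids=[#2:1@95] asks=[-]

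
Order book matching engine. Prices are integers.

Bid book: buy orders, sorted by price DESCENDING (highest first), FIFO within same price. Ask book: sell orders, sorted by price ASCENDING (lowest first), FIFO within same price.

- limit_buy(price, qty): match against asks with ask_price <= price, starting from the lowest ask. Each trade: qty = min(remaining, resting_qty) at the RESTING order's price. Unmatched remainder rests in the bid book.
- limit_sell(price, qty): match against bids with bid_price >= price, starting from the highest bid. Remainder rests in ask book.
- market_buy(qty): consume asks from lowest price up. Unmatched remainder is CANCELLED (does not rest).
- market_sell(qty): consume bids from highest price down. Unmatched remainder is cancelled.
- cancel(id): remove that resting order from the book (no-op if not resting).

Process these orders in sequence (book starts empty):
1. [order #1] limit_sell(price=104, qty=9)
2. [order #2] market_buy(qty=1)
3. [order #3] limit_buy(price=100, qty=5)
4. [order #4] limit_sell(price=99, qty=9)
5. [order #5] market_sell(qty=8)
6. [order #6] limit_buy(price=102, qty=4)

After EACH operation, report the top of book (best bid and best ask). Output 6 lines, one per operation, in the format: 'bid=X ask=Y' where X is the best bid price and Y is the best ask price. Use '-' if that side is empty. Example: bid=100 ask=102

After op 1 [order #1] limit_sell(price=104, qty=9): fills=none; bids=[-] asks=[#1:9@104]
After op 2 [order #2] market_buy(qty=1): fills=#2x#1:1@104; bids=[-] asks=[#1:8@104]
After op 3 [order #3] limit_buy(price=100, qty=5): fills=none; bids=[#3:5@100] asks=[#1:8@104]
After op 4 [order #4] limit_sell(price=99, qty=9): fills=#3x#4:5@100; bids=[-] asks=[#4:4@99 #1:8@104]
After op 5 [order #5] market_sell(qty=8): fills=none; bids=[-] asks=[#4:4@99 #1:8@104]
After op 6 [order #6] limit_buy(price=102, qty=4): fills=#6x#4:4@99; bids=[-] asks=[#1:8@104]

Answer: bid=- ask=104
bid=- ask=104
bid=100 ask=104
bid=- ask=99
bid=- ask=99
bid=- ask=104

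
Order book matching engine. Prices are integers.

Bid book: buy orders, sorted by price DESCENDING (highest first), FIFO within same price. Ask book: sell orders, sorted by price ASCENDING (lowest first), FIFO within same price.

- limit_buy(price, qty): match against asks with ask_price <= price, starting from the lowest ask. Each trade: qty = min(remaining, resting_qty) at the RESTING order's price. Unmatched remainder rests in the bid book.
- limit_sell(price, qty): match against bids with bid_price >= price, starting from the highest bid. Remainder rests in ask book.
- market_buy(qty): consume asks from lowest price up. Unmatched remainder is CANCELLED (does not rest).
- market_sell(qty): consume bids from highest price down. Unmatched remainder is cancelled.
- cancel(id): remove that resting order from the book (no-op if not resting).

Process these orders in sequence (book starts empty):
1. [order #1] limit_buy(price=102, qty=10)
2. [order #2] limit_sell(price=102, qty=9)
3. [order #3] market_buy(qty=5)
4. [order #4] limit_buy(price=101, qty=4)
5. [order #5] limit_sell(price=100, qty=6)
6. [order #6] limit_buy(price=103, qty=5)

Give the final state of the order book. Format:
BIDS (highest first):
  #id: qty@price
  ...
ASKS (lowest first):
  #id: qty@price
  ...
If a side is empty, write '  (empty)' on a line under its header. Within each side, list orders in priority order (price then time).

Answer: BIDS (highest first):
  #6: 4@103
ASKS (lowest first):
  (empty)

Derivation:
After op 1 [order #1] limit_buy(price=102, qty=10): fills=none; bids=[#1:10@102] asks=[-]
After op 2 [order #2] limit_sell(price=102, qty=9): fills=#1x#2:9@102; bids=[#1:1@102] asks=[-]
After op 3 [order #3] market_buy(qty=5): fills=none; bids=[#1:1@102] asks=[-]
After op 4 [order #4] limit_buy(price=101, qty=4): fills=none; bids=[#1:1@102 #4:4@101] asks=[-]
After op 5 [order #5] limit_sell(price=100, qty=6): fills=#1x#5:1@102 #4x#5:4@101; bids=[-] asks=[#5:1@100]
After op 6 [order #6] limit_buy(price=103, qty=5): fills=#6x#5:1@100; bids=[#6:4@103] asks=[-]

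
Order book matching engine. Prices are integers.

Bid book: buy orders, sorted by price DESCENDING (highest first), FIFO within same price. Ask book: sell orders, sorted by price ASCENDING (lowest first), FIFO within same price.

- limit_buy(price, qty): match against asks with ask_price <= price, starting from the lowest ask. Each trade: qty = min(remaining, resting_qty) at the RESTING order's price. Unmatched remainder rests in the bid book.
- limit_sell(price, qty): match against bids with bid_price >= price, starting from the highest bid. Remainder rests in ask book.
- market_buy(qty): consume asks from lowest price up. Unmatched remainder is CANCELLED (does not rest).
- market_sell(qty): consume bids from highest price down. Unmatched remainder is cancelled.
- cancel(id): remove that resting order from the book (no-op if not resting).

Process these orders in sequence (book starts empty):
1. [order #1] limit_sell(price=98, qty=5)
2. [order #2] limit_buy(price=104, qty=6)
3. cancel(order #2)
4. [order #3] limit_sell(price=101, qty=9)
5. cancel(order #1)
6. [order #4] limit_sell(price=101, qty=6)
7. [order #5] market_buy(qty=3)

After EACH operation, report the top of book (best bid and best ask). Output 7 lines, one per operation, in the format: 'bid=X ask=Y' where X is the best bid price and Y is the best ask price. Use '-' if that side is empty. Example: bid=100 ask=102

After op 1 [order #1] limit_sell(price=98, qty=5): fills=none; bids=[-] asks=[#1:5@98]
After op 2 [order #2] limit_buy(price=104, qty=6): fills=#2x#1:5@98; bids=[#2:1@104] asks=[-]
After op 3 cancel(order #2): fills=none; bids=[-] asks=[-]
After op 4 [order #3] limit_sell(price=101, qty=9): fills=none; bids=[-] asks=[#3:9@101]
After op 5 cancel(order #1): fills=none; bids=[-] asks=[#3:9@101]
After op 6 [order #4] limit_sell(price=101, qty=6): fills=none; bids=[-] asks=[#3:9@101 #4:6@101]
After op 7 [order #5] market_buy(qty=3): fills=#5x#3:3@101; bids=[-] asks=[#3:6@101 #4:6@101]

Answer: bid=- ask=98
bid=104 ask=-
bid=- ask=-
bid=- ask=101
bid=- ask=101
bid=- ask=101
bid=- ask=101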